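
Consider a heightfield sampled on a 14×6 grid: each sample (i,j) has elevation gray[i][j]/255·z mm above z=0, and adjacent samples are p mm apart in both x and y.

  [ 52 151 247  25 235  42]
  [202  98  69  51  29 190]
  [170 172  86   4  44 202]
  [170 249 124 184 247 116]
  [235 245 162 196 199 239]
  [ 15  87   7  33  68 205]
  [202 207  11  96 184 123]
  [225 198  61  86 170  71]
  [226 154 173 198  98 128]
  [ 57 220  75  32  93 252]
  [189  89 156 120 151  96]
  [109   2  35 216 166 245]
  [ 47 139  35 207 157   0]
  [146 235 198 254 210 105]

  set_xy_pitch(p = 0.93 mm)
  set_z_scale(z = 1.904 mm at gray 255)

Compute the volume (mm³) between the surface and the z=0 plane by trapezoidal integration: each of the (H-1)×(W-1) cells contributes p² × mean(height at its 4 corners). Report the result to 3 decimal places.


height_mm = gray/255 × 1.904; cell vol = 0.93² × mean(4 corners)
unit = 0.93² × 1.904 / (4×255) = 0.00161448 mm³ per gray-sum
row 0: Σ corner-gray over 5 cells = 2296  → 3.7068
row 1: Σ corner-gray over 5 cells = 1870  → 3.0191
row 2: Σ corner-gray over 5 cells = 2878  → 4.6465
row 3: Σ corner-gray over 5 cells = 3972  → 6.4127
row 4: Σ corner-gray over 5 cells = 2688  → 4.3397
row 5: Σ corner-gray over 5 cells = 1931  → 3.1176
row 6: Σ corner-gray over 5 cells = 2647  → 4.2735
row 7: Σ corner-gray over 5 cells = 2926  → 4.7240
row 8: Σ corner-gray over 5 cells = 2749  → 4.4382
row 9: Σ corner-gray over 5 cells = 2466  → 3.9813
row 10: Σ corner-gray over 5 cells = 2509  → 4.0507
row 11: Σ corner-gray over 5 cells = 2315  → 3.7375
row 12: Σ corner-gray over 5 cells = 3168  → 5.1147
Σ rows: total corner-gray = 34415  → 55.5623 mm³

55.562


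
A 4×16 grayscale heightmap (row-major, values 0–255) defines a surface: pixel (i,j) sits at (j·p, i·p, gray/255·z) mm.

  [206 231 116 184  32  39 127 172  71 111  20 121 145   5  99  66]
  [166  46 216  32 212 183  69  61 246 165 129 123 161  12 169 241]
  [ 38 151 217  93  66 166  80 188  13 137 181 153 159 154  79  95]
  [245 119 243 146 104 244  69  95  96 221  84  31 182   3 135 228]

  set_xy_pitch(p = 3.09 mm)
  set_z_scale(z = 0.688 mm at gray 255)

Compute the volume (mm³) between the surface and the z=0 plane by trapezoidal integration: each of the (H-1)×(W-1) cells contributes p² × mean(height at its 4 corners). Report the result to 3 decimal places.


height_mm = gray/255 × 0.688; cell vol = 3.09² × mean(4 corners)
unit = 3.09² × 0.688 / (4×255) = 0.00644029 mm³ per gray-sum
row 0: Σ corner-gray over 15 cells = 7273  → 46.8402
row 1: Σ corner-gray over 15 cells = 7862  → 50.6335
row 2: Σ corner-gray over 15 cells = 7824  → 50.3888
Σ rows: total corner-gray = 22959  → 147.8626 mm³

147.863


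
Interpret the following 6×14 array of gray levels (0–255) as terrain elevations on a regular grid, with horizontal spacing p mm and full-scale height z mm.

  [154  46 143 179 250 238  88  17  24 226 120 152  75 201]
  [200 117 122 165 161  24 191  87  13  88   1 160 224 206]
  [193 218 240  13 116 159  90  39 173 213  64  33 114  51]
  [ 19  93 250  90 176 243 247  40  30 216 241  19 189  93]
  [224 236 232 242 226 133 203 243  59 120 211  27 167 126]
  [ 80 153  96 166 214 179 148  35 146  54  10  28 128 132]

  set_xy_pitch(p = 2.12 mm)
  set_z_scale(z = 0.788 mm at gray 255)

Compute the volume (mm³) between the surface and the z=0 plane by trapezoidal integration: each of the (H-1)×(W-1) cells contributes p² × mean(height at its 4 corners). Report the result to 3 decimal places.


height_mm = gray/255 × 0.788; cell vol = 2.12² × mean(4 corners)
unit = 2.12² × 0.788 / (4×255) = 0.00347214 mm³ per gray-sum
row 0: Σ corner-gray over 13 cells = 6583  → 22.8571
row 1: Σ corner-gray over 13 cells = 6300  → 21.8745
row 2: Σ corner-gray over 13 cells = 6968  → 24.1939
row 3: Σ corner-gray over 13 cells = 8328  → 28.9160
row 4: Σ corner-gray over 13 cells = 7474  → 25.9508
Σ rows: total corner-gray = 35653  → 123.7924 mm³

123.792


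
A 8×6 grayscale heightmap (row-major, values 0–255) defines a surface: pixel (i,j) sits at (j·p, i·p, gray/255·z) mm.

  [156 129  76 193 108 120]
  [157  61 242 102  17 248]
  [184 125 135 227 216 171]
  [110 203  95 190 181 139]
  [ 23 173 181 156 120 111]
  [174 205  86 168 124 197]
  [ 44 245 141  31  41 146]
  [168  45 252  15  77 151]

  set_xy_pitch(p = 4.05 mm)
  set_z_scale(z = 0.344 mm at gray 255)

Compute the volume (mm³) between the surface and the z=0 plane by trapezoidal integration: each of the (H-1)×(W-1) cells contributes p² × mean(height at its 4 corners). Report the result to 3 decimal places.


108.717

height_mm = gray/255 × 0.344; cell vol = 4.05² × mean(4 corners)
unit = 4.05² × 0.344 / (4×255) = 0.00553182 mm³ per gray-sum
row 0: Σ corner-gray over 5 cells = 2537  → 14.0342
row 1: Σ corner-gray over 5 cells = 3010  → 16.6508
row 2: Σ corner-gray over 5 cells = 3348  → 18.5205
row 3: Σ corner-gray over 5 cells = 2981  → 16.4904
row 4: Σ corner-gray over 5 cells = 2931  → 16.2138
row 5: Σ corner-gray over 5 cells = 2643  → 14.6206
row 6: Σ corner-gray over 5 cells = 2203  → 12.1866
Σ rows: total corner-gray = 19653  → 108.7169 mm³


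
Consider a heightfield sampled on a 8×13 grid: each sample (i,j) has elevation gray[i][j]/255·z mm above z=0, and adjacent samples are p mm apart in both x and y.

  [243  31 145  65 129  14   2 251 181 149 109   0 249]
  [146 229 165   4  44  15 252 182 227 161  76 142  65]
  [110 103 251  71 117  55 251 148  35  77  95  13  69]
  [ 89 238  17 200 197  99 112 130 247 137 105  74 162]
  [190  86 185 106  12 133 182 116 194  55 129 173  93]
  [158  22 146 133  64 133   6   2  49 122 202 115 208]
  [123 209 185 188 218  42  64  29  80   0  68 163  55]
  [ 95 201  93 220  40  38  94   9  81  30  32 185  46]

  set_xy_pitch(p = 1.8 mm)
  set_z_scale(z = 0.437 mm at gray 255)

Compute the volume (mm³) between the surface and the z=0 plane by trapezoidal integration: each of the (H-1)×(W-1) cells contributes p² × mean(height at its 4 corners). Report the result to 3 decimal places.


height_mm = gray/255 × 0.437; cell vol = 1.8² × mean(4 corners)
unit = 1.8² × 0.437 / (4×255) = 0.00138812 mm³ per gray-sum
row 0: Σ corner-gray over 12 cells = 5849  → 8.1191
row 1: Σ corner-gray over 12 cells = 5816  → 8.0733
row 2: Σ corner-gray over 12 cells = 5974  → 8.2926
row 3: Σ corner-gray over 12 cells = 6388  → 8.8673
row 4: Σ corner-gray over 12 cells = 5379  → 7.4667
row 5: Σ corner-gray over 12 cells = 5024  → 6.9739
row 6: Σ corner-gray over 12 cells = 4857  → 6.7421
Σ rows: total corner-gray = 39287  → 54.5350 mm³

54.535


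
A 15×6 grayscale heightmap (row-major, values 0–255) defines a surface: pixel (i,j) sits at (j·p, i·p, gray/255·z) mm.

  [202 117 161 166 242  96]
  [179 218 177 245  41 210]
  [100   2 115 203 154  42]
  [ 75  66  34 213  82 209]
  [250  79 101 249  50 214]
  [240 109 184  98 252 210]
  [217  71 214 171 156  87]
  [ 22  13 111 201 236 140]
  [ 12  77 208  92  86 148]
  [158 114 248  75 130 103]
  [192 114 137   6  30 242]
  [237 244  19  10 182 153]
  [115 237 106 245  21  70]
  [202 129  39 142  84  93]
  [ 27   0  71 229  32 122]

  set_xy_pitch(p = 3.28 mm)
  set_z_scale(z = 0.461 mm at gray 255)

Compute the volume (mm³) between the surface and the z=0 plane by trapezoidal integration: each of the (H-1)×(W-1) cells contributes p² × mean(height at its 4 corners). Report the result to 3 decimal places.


height_mm = gray/255 × 0.461; cell vol = 3.28² × mean(4 corners)
unit = 3.28² × 0.461 / (4×255) = 0.00486237 mm³ per gray-sum
row 0: Σ corner-gray over 5 cells = 3421  → 16.6342
row 1: Σ corner-gray over 5 cells = 2841  → 13.8140
row 2: Σ corner-gray over 5 cells = 2164  → 10.5222
row 3: Σ corner-gray over 5 cells = 2496  → 12.1365
row 4: Σ corner-gray over 5 cells = 3158  → 15.3554
row 5: Σ corner-gray over 5 cells = 3264  → 15.8708
row 6: Σ corner-gray over 5 cells = 2812  → 13.6730
row 7: Σ corner-gray over 5 cells = 2370  → 11.5238
row 8: Σ corner-gray over 5 cells = 2481  → 12.0636
row 9: Σ corner-gray over 5 cells = 2403  → 11.6843
row 10: Σ corner-gray over 5 cells = 2308  → 11.2224
row 11: Σ corner-gray over 5 cells = 2703  → 13.1430
row 12: Σ corner-gray over 5 cells = 2486  → 12.0879
row 13: Σ corner-gray over 5 cells = 1896  → 9.2191
Σ rows: total corner-gray = 36803  → 178.9500 mm³

178.950


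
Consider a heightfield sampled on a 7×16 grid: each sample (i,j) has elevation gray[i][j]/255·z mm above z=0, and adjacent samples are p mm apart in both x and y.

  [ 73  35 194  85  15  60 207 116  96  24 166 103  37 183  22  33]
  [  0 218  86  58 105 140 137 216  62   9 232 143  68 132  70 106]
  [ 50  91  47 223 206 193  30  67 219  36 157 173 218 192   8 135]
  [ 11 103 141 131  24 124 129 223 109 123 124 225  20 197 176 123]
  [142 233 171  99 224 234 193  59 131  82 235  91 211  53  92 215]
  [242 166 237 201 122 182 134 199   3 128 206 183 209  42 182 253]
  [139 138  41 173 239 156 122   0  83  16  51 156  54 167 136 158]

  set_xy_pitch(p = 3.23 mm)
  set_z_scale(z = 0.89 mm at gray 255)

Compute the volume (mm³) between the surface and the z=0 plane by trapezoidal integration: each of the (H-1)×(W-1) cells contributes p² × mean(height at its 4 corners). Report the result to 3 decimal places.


431.993

height_mm = gray/255 × 0.89; cell vol = 3.23² × mean(4 corners)
unit = 3.23² × 0.89 / (4×255) = 0.00910322 mm³ per gray-sum
row 0: Σ corner-gray over 15 cells = 6250  → 56.8951
row 1: Σ corner-gray over 15 cells = 7363  → 67.0270
row 2: Σ corner-gray over 15 cells = 7737  → 70.4316
row 3: Σ corner-gray over 15 cells = 8405  → 76.5125
row 4: Σ corner-gray over 15 cells = 9456  → 86.0800
row 5: Σ corner-gray over 15 cells = 8244  → 75.0469
Σ rows: total corner-gray = 47455  → 431.9931 mm³


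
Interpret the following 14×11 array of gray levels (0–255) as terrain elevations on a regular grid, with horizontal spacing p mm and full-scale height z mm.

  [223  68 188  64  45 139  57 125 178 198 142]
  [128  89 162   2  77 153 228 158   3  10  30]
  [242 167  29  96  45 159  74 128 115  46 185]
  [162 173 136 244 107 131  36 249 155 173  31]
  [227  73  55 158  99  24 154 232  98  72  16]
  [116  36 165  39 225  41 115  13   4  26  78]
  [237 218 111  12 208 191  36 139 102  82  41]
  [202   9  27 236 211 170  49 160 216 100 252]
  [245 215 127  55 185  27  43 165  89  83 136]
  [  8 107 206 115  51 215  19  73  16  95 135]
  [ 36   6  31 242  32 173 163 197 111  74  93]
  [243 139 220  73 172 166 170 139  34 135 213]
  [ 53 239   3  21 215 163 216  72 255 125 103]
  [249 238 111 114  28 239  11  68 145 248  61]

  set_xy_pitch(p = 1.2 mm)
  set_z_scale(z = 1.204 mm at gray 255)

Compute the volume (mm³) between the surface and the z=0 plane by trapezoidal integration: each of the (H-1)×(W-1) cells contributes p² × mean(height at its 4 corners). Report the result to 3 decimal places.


104.908

height_mm = gray/255 × 1.204; cell vol = 1.2² × mean(4 corners)
unit = 1.2² × 1.204 / (4×255) = 0.00169976 mm³ per gray-sum
row 0: Σ corner-gray over 10 cells = 4411  → 7.4977
row 1: Σ corner-gray over 10 cells = 4067  → 6.9129
row 2: Σ corner-gray over 10 cells = 5146  → 8.7470
row 3: Σ corner-gray over 10 cells = 5174  → 8.7946
row 4: Σ corner-gray over 10 cells = 3695  → 6.2806
row 5: Σ corner-gray over 10 cells = 3998  → 6.7957
row 6: Σ corner-gray over 10 cells = 5286  → 8.9850
row 7: Σ corner-gray over 10 cells = 5169  → 8.7861
row 8: Σ corner-gray over 10 cells = 4296  → 7.3022
row 9: Σ corner-gray over 10 cells = 4124  → 7.0098
row 10: Σ corner-gray over 10 cells = 5139  → 8.7351
row 11: Σ corner-gray over 10 cells = 5726  → 9.7329
row 12: Σ corner-gray over 10 cells = 5488  → 9.3283
Σ rows: total corner-gray = 61719  → 104.9078 mm³


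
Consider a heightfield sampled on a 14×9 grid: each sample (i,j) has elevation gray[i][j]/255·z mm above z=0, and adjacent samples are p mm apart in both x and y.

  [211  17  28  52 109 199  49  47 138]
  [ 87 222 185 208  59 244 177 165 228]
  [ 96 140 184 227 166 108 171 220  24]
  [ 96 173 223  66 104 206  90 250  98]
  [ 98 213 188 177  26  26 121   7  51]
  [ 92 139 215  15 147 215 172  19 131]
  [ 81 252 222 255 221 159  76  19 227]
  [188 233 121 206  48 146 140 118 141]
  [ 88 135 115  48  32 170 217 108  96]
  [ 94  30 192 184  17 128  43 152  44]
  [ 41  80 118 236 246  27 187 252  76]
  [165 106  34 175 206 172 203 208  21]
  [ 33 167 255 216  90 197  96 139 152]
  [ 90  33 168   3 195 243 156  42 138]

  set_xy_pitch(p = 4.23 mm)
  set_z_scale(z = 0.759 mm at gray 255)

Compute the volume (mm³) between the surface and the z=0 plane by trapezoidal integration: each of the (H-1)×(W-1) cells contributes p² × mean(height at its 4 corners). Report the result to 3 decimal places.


height_mm = gray/255 × 0.759; cell vol = 4.23² × mean(4 corners)
unit = 4.23² × 0.759 / (4×255) = 0.0133144 mm³ per gray-sum
row 0: Σ corner-gray over 8 cells = 4186  → 55.7342
row 1: Σ corner-gray over 8 cells = 5387  → 71.7248
row 2: Σ corner-gray over 8 cells = 4970  → 66.1727
row 3: Σ corner-gray over 8 cells = 4083  → 54.3628
row 4: Σ corner-gray over 8 cells = 3732  → 49.6894
row 5: Σ corner-gray over 8 cells = 4783  → 63.6829
row 6: Σ corner-gray over 8 cells = 5069  → 67.4908
row 7: Σ corner-gray over 8 cells = 4187  → 55.7475
row 8: Σ corner-gray over 8 cells = 3464  → 46.1212
row 9: Σ corner-gray over 8 cells = 4039  → 53.7770
row 10: Σ corner-gray over 8 cells = 4803  → 63.9492
row 11: Σ corner-gray over 8 cells = 4899  → 65.2274
row 12: Σ corner-gray over 8 cells = 4413  → 58.7565
Σ rows: total corner-gray = 58015  → 772.4362 mm³

772.436


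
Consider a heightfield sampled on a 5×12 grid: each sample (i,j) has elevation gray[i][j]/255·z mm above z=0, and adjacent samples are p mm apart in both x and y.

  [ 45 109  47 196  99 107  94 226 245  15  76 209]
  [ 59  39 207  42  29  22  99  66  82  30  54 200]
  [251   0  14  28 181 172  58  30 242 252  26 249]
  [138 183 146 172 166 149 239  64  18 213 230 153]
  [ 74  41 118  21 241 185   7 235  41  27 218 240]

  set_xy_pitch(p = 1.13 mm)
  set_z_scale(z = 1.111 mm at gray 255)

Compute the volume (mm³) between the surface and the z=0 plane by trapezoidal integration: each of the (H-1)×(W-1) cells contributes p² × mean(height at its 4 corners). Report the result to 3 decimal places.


height_mm = gray/255 × 1.111; cell vol = 1.13² × mean(4 corners)
unit = 1.13² × 1.111 / (4×255) = 0.00139082 mm³ per gray-sum
row 0: Σ corner-gray over 11 cells = 4281  → 5.9541
row 1: Σ corner-gray over 11 cells = 4105  → 5.7093
row 2: Σ corner-gray over 11 cells = 5957  → 8.2851
row 3: Σ corner-gray over 11 cells = 6033  → 8.3908
Σ rows: total corner-gray = 20376  → 28.3393 mm³

28.339


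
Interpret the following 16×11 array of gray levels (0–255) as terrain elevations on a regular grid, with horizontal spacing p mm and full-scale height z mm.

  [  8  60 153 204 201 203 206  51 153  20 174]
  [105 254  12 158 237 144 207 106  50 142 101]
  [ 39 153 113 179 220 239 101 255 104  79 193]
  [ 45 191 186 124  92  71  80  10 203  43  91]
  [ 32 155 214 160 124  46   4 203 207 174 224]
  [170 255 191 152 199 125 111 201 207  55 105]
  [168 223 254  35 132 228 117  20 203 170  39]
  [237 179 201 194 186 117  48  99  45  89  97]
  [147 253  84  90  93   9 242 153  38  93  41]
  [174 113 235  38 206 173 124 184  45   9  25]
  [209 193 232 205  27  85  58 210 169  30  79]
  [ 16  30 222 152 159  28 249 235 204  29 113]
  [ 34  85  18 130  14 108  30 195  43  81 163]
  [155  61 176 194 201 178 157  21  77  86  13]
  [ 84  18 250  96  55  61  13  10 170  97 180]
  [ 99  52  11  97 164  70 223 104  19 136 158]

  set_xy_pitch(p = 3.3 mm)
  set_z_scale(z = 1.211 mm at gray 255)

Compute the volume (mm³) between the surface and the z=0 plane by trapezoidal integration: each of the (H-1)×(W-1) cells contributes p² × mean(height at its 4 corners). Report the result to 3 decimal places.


height_mm = gray/255 × 1.211; cell vol = 3.3² × mean(4 corners)
unit = 3.3² × 1.211 / (4×255) = 0.0129292 mm³ per gray-sum
row 0: Σ corner-gray over 10 cells = 5510  → 71.2399
row 1: Σ corner-gray over 10 cells = 5944  → 76.8512
row 2: Σ corner-gray over 10 cells = 5254  → 67.9300
row 3: Σ corner-gray over 10 cells = 4966  → 64.2064
row 4: Σ corner-gray over 10 cells = 6097  → 78.8294
row 5: Σ corner-gray over 10 cells = 6238  → 80.6524
row 6: Σ corner-gray over 10 cells = 5621  → 72.6751
row 7: Σ corner-gray over 10 cells = 4948  → 63.9737
row 8: Σ corner-gray over 10 cells = 4751  → 61.4267
row 9: Σ corner-gray over 10 cells = 5159  → 66.7018
row 10: Σ corner-gray over 10 cells = 5451  → 70.4771
row 11: Σ corner-gray over 10 cells = 4350  → 56.2420
row 12: Σ corner-gray over 10 cells = 4075  → 52.6865
row 13: Σ corner-gray over 10 cells = 4274  → 55.2594
row 14: Σ corner-gray over 10 cells = 3813  → 49.2991
Σ rows: total corner-gray = 76451  → 988.4507 mm³

988.451


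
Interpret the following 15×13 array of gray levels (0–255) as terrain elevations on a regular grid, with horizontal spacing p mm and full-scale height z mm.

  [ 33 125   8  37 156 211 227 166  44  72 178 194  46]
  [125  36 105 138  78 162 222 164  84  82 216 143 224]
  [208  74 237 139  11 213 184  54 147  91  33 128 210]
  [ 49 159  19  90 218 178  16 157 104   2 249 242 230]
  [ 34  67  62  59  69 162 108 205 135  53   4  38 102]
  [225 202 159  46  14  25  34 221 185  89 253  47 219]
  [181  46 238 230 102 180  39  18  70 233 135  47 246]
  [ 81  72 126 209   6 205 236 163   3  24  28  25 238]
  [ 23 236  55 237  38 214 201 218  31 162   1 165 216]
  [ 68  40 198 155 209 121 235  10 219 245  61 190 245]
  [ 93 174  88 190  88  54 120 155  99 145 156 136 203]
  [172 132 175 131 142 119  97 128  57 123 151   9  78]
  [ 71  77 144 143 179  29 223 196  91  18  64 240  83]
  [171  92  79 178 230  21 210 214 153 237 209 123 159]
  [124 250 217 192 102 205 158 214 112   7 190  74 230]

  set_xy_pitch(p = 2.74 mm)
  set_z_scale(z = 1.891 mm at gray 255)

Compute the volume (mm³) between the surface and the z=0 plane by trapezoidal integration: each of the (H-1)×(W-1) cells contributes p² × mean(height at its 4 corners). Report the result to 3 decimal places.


1200.429

height_mm = gray/255 × 1.891; cell vol = 2.74² × mean(4 corners)
unit = 2.74² × 1.891 / (4×255) = 0.0139185 mm³ per gray-sum
row 0: Σ corner-gray over 12 cells = 6124  → 85.2369
row 1: Σ corner-gray over 12 cells = 6249  → 86.9767
row 2: Σ corner-gray over 12 cells = 6187  → 86.1138
row 3: Σ corner-gray over 12 cells = 5207  → 72.4736
row 4: Σ corner-gray over 12 cells = 5054  → 70.3441
row 5: Σ corner-gray over 12 cells = 6097  → 84.8611
row 6: Σ corner-gray over 12 cells = 5616  → 78.1663
row 7: Σ corner-gray over 12 cells = 5868  → 81.6738
row 8: Σ corner-gray over 12 cells = 7034  → 97.9027
row 9: Σ corner-gray over 12 cells = 6785  → 94.4370
row 10: Σ corner-gray over 12 cells = 5884  → 81.8965
row 11: Σ corner-gray over 12 cells = 5740  → 79.8922
row 12: Σ corner-gray over 12 cells = 6784  → 94.4231
row 13: Σ corner-gray over 12 cells = 7618  → 106.0311
Σ rows: total corner-gray = 86247  → 1200.4290 mm³


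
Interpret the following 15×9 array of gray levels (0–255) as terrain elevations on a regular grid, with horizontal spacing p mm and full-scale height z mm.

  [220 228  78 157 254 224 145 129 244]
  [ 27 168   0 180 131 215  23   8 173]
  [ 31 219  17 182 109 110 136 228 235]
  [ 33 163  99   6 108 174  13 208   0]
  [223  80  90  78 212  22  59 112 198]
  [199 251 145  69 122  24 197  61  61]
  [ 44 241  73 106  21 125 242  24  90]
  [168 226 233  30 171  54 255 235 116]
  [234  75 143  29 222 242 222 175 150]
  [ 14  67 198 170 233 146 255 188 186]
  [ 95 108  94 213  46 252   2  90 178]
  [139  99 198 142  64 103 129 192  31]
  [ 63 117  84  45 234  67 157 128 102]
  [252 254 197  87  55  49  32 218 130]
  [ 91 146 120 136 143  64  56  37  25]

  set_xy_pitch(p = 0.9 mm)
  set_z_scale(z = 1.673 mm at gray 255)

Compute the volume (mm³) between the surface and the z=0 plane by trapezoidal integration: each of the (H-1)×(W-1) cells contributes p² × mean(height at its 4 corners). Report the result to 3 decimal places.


77.404

height_mm = gray/255 × 1.673; cell vol = 0.9² × mean(4 corners)
unit = 0.9² × 1.673 / (4×255) = 0.00132856 mm³ per gray-sum
row 0: Σ corner-gray over 8 cells = 4544  → 6.0370
row 1: Σ corner-gray over 8 cells = 3918  → 5.2053
row 2: Σ corner-gray over 8 cells = 3843  → 5.1057
row 3: Σ corner-gray over 8 cells = 3302  → 4.3869
row 4: Σ corner-gray over 8 cells = 3725  → 4.9489
row 5: Σ corner-gray over 8 cells = 3796  → 5.0432
row 6: Σ corner-gray over 8 cells = 4490  → 5.9652
row 7: Σ corner-gray over 8 cells = 5292  → 7.0307
row 8: Σ corner-gray over 8 cells = 5314  → 7.0600
row 9: Σ corner-gray over 8 cells = 4597  → 6.1074
row 10: Σ corner-gray over 8 cells = 3907  → 5.1907
row 11: Σ corner-gray over 8 cells = 3853  → 5.1189
row 12: Σ corner-gray over 8 cells = 3995  → 5.3076
row 13: Σ corner-gray over 8 cells = 3686  → 4.8971
Σ rows: total corner-gray = 58262  → 77.4045 mm³


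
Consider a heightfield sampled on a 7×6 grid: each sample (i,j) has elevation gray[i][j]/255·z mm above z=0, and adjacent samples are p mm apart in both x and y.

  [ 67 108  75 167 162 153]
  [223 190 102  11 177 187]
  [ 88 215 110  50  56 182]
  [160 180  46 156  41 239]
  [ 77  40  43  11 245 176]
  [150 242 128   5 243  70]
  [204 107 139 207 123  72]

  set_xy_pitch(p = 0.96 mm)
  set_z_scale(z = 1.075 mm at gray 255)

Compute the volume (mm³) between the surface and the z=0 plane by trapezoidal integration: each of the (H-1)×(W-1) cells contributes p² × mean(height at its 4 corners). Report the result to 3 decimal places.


height_mm = gray/255 × 1.075; cell vol = 0.96² × mean(4 corners)
unit = 0.96² × 1.075 / (4×255) = 0.000971294 mm³ per gray-sum
row 0: Σ corner-gray over 5 cells = 2614  → 2.5390
row 1: Σ corner-gray over 5 cells = 2502  → 2.4302
row 2: Σ corner-gray over 5 cells = 2377  → 2.3088
row 3: Σ corner-gray over 5 cells = 2176  → 2.1135
row 4: Σ corner-gray over 5 cells = 2387  → 2.3185
row 5: Σ corner-gray over 5 cells = 2884  → 2.8012
Σ rows: total corner-gray = 14940  → 14.5111 mm³

14.511


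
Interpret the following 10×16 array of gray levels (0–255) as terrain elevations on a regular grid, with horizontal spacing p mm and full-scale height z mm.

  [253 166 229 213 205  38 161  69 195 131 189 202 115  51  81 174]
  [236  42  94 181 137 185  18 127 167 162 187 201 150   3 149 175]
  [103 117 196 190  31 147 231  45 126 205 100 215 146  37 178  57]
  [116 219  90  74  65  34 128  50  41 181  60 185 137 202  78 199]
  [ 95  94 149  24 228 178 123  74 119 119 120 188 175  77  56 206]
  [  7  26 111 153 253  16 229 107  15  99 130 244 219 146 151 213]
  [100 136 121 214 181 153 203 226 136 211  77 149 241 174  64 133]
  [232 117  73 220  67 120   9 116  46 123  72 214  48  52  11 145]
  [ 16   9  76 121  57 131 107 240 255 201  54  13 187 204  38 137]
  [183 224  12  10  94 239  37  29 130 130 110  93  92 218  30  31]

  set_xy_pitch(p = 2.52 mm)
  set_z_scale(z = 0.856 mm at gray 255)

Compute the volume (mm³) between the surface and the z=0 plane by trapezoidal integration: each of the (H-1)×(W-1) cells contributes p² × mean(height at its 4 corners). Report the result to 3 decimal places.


366.505

height_mm = gray/255 × 0.856; cell vol = 2.52² × mean(4 corners)
unit = 2.52² × 0.856 / (4×255) = 0.00532936 mm³ per gray-sum
row 0: Σ corner-gray over 15 cells = 8534  → 45.4807
row 1: Σ corner-gray over 15 cells = 8105  → 43.1944
row 2: Σ corner-gray over 15 cells = 7491  → 39.9222
row 3: Σ corner-gray over 15 cells = 7152  → 38.1155
row 4: Σ corner-gray over 15 cells = 7767  → 41.3931
row 5: Σ corner-gray over 15 cells = 8823  → 47.0209
row 6: Σ corner-gray over 15 cells = 7758  → 41.3451
row 7: Σ corner-gray over 15 cells = 6492  → 34.5982
row 8: Σ corner-gray over 15 cells = 6649  → 35.4349
Σ rows: total corner-gray = 68771  → 366.5051 mm³


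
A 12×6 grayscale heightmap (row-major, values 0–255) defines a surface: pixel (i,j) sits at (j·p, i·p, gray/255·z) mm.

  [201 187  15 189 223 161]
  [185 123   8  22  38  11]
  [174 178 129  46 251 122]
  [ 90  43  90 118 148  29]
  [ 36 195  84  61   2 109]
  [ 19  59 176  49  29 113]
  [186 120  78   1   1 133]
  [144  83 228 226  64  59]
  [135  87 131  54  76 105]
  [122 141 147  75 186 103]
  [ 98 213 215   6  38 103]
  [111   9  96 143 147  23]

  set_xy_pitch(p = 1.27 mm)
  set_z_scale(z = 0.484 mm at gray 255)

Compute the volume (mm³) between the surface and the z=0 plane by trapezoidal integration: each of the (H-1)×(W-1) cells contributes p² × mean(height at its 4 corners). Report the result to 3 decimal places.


17.405

height_mm = gray/255 × 0.484; cell vol = 1.27² × mean(4 corners)
unit = 1.27² × 0.484 / (4×255) = 0.000765337 mm³ per gray-sum
row 0: Σ corner-gray over 5 cells = 2168  → 1.6593
row 1: Σ corner-gray over 5 cells = 2082  → 1.5934
row 2: Σ corner-gray over 5 cells = 2421  → 1.8529
row 3: Σ corner-gray over 5 cells = 1746  → 1.3363
row 4: Σ corner-gray over 5 cells = 1587  → 1.2146
row 5: Σ corner-gray over 5 cells = 1477  → 1.1304
row 6: Σ corner-gray over 5 cells = 2124  → 1.6256
row 7: Σ corner-gray over 5 cells = 2341  → 1.7917
row 8: Σ corner-gray over 5 cells = 2259  → 1.7289
row 9: Σ corner-gray over 5 cells = 2468  → 1.8889
row 10: Σ corner-gray over 5 cells = 2069  → 1.5835
Σ rows: total corner-gray = 22742  → 17.4053 mm³


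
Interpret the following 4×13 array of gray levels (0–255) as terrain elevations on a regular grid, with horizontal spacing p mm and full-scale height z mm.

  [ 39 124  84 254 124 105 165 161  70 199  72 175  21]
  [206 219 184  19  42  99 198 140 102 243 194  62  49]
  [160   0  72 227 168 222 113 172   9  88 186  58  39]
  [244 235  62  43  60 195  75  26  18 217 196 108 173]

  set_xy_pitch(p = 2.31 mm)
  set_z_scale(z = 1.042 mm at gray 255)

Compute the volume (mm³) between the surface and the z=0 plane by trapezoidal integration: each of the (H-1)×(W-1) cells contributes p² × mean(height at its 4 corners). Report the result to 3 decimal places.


height_mm = gray/255 × 1.042; cell vol = 2.31² × mean(4 corners)
unit = 2.31² × 1.042 / (4×255) = 0.00545119 mm³ per gray-sum
row 0: Σ corner-gray over 12 cells = 6385  → 34.8059
row 1: Σ corner-gray over 12 cells = 6088  → 33.1869
row 2: Σ corner-gray over 12 cells = 5716  → 31.1590
Σ rows: total corner-gray = 18189  → 99.1517 mm³

99.152


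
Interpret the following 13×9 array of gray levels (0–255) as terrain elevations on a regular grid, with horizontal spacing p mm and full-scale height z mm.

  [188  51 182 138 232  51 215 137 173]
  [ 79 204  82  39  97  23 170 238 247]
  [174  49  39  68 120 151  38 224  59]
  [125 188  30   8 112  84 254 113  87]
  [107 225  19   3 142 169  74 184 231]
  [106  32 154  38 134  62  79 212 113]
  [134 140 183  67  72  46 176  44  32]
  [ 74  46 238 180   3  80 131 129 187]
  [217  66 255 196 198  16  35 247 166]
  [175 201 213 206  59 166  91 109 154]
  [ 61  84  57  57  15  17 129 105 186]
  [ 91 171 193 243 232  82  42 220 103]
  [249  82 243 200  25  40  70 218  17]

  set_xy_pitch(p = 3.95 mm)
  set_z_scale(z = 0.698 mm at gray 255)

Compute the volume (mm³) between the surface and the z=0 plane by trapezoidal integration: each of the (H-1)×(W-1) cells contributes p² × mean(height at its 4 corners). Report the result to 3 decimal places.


497.580

height_mm = gray/255 × 0.698; cell vol = 3.95² × mean(4 corners)
unit = 3.95² × 0.698 / (4×255) = 0.010677 mm³ per gray-sum
row 0: Σ corner-gray over 8 cells = 4405  → 47.0322
row 1: Σ corner-gray over 8 cells = 3643  → 38.8963
row 2: Σ corner-gray over 8 cells = 3401  → 36.3125
row 3: Σ corner-gray over 8 cells = 3760  → 40.1455
row 4: Σ corner-gray over 8 cells = 3611  → 38.5547
row 5: Σ corner-gray over 8 cells = 3263  → 34.8391
row 6: Σ corner-gray over 8 cells = 3497  → 37.3375
row 7: Σ corner-gray over 8 cells = 4284  → 45.7403
row 8: Σ corner-gray over 8 cells = 4828  → 51.5486
row 9: Σ corner-gray over 8 cells = 3594  → 38.3732
row 10: Σ corner-gray over 8 cells = 3735  → 39.8786
row 11: Σ corner-gray over 8 cells = 4582  → 48.9220
Σ rows: total corner-gray = 46603  → 497.5805 mm³


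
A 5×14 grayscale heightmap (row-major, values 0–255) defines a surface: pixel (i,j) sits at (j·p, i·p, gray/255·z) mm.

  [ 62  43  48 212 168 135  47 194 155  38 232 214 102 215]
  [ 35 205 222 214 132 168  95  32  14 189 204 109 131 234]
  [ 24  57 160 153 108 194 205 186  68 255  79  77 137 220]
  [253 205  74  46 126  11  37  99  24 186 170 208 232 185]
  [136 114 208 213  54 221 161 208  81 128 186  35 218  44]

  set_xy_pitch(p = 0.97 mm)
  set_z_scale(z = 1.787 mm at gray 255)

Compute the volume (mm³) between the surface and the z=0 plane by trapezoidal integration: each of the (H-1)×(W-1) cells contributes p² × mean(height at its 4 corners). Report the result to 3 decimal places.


height_mm = gray/255 × 1.787; cell vol = 0.97² × mean(4 corners)
unit = 0.97² × 1.787 / (4×255) = 0.00164842 mm³ per gray-sum
row 0: Σ corner-gray over 13 cells = 7152  → 11.7895
row 1: Σ corner-gray over 13 cells = 7301  → 12.0351
row 2: Σ corner-gray over 13 cells = 6876  → 11.3345
row 3: Σ corner-gray over 13 cells = 7108  → 11.7170
Σ rows: total corner-gray = 28437  → 46.8761 mm³

46.876


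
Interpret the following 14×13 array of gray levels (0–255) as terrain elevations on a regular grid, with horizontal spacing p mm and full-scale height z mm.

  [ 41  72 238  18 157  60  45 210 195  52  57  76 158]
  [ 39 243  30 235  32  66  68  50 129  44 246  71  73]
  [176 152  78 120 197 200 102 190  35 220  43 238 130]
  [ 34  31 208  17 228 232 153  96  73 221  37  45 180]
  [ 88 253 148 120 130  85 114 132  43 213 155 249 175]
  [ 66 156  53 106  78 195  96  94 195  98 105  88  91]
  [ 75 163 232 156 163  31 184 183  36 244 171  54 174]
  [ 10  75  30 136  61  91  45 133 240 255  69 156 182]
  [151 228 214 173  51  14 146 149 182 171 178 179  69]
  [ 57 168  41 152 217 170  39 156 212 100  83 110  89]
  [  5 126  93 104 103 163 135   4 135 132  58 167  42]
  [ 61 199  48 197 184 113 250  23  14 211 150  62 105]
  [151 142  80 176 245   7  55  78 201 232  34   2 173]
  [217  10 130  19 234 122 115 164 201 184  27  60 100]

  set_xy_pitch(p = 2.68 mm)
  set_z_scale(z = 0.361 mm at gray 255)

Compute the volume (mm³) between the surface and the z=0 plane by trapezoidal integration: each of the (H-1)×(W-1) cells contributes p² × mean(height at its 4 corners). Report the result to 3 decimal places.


height_mm = gray/255 × 0.361; cell vol = 2.68² × mean(4 corners)
unit = 2.68² × 0.361 / (4×255) = 0.00254201 mm³ per gray-sum
row 0: Σ corner-gray over 12 cells = 5099  → 12.9617
row 1: Σ corner-gray over 12 cells = 5996  → 15.2419
row 2: Σ corner-gray over 12 cells = 6352  → 16.1468
row 3: Σ corner-gray over 12 cells = 6443  → 16.3781
row 4: Σ corner-gray over 12 cells = 6232  → 15.8418
row 5: Σ corner-gray over 12 cells = 6168  → 15.6791
row 6: Σ corner-gray over 12 cells = 6257  → 15.9053
row 7: Σ corner-gray over 12 cells = 6364  → 16.1773
row 8: Σ corner-gray over 12 cells = 6632  → 16.8586
row 9: Σ corner-gray over 12 cells = 5529  → 14.0548
row 10: Σ corner-gray over 12 cells = 5555  → 14.1208
row 11: Σ corner-gray over 12 cells = 5896  → 14.9877
row 12: Σ corner-gray over 12 cells = 5677  → 14.4310
Σ rows: total corner-gray = 78200  → 198.7849 mm³

198.785


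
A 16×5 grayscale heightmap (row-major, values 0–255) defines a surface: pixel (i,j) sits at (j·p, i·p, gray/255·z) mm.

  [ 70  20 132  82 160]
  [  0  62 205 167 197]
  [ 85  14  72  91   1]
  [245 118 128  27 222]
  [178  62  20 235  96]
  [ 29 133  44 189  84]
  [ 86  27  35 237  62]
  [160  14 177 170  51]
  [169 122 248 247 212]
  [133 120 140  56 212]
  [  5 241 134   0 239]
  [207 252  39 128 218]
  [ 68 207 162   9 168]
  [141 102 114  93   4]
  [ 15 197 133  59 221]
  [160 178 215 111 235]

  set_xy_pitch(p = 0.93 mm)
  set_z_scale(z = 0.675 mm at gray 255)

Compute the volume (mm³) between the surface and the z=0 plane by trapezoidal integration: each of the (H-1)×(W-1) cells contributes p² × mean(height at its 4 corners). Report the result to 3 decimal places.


height_mm = gray/255 × 0.675; cell vol = 0.93² × mean(4 corners)
unit = 0.93² × 0.675 / (4×255) = 0.00057236 mm³ per gray-sum
row 0: Σ corner-gray over 4 cells = 1763  → 1.0091
row 1: Σ corner-gray over 4 cells = 1505  → 0.8614
row 2: Σ corner-gray over 4 cells = 1453  → 0.8316
row 3: Σ corner-gray over 4 cells = 1921  → 1.0995
row 4: Σ corner-gray over 4 cells = 1753  → 1.0033
row 5: Σ corner-gray over 4 cells = 1591  → 0.9106
row 6: Σ corner-gray over 4 cells = 1679  → 0.9610
row 7: Σ corner-gray over 4 cells = 2548  → 1.4584
row 8: Σ corner-gray over 4 cells = 2592  → 1.4836
row 9: Σ corner-gray over 4 cells = 1971  → 1.1281
row 10: Σ corner-gray over 4 cells = 2257  → 1.2918
row 11: Σ corner-gray over 4 cells = 2255  → 1.2907
row 12: Σ corner-gray over 4 cells = 1755  → 1.0045
row 13: Σ corner-gray over 4 cells = 1777  → 1.0171
row 14: Σ corner-gray over 4 cells = 2417  → 1.3834
Σ rows: total corner-gray = 29237  → 16.7341 mm³

16.734


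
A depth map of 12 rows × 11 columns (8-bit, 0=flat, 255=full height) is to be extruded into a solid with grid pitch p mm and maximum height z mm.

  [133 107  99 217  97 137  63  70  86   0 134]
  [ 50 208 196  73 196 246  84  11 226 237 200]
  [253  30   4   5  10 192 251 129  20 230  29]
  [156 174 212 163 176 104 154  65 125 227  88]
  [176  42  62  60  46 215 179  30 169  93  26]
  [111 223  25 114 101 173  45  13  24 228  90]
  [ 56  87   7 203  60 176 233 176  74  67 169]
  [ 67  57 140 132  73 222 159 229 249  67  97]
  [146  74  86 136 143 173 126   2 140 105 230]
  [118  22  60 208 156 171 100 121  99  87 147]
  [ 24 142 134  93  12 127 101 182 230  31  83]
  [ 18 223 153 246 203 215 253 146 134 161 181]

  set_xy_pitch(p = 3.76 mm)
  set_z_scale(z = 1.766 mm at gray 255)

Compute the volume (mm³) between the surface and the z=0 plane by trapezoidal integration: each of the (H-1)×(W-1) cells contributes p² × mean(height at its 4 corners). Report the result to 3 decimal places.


height_mm = gray/255 × 1.766; cell vol = 3.76² × mean(4 corners)
unit = 3.76² × 1.766 / (4×255) = 0.0244775 mm³ per gray-sum
row 0: Σ corner-gray over 10 cells = 5223  → 127.8457
row 1: Σ corner-gray over 10 cells = 5228  → 127.9681
row 2: Σ corner-gray over 10 cells = 5068  → 124.0517
row 3: Σ corner-gray over 10 cells = 5038  → 123.3174
row 4: Σ corner-gray over 10 cells = 4087  → 100.0393
row 5: Σ corner-gray over 10 cells = 4484  → 109.7569
row 6: Σ corner-gray over 10 cells = 5211  → 127.5520
row 7: Σ corner-gray over 10 cells = 5166  → 126.4505
row 8: Σ corner-gray over 10 cells = 4659  → 114.0405
row 9: Σ corner-gray over 10 cells = 4524  → 110.7360
row 10: Σ corner-gray over 10 cells = 5878  → 143.8785
Σ rows: total corner-gray = 54566  → 1335.6367 mm³

1335.637


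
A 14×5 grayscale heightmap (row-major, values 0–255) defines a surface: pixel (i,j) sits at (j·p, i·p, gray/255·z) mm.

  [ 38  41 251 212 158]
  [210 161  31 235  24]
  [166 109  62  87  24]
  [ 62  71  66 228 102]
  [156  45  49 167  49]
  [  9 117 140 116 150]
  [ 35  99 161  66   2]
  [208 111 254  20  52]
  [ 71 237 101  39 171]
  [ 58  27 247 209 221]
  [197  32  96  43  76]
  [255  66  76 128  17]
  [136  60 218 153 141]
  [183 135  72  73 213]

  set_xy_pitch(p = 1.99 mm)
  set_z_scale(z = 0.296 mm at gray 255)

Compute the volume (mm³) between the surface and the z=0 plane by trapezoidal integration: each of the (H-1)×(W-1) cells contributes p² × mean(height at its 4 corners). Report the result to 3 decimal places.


height_mm = gray/255 × 0.296; cell vol = 1.99² × mean(4 corners)
unit = 1.99² × 0.296 / (4×255) = 0.00114921 mm³ per gray-sum
row 0: Σ corner-gray over 4 cells = 2292  → 2.6340
row 1: Σ corner-gray over 4 cells = 1794  → 2.0617
row 2: Σ corner-gray over 4 cells = 1600  → 1.8387
row 3: Σ corner-gray over 4 cells = 1621  → 1.8629
row 4: Σ corner-gray over 4 cells = 1632  → 1.8755
row 5: Σ corner-gray over 4 cells = 1594  → 1.8318
row 6: Σ corner-gray over 4 cells = 1719  → 1.9755
row 7: Σ corner-gray over 4 cells = 2026  → 2.3283
row 8: Σ corner-gray over 4 cells = 2241  → 2.5754
row 9: Σ corner-gray over 4 cells = 1860  → 2.1375
row 10: Σ corner-gray over 4 cells = 1427  → 1.6399
row 11: Σ corner-gray over 4 cells = 1951  → 2.2421
row 12: Σ corner-gray over 4 cells = 2095  → 2.4076
Σ rows: total corner-gray = 23852  → 27.4108 mm³

27.411


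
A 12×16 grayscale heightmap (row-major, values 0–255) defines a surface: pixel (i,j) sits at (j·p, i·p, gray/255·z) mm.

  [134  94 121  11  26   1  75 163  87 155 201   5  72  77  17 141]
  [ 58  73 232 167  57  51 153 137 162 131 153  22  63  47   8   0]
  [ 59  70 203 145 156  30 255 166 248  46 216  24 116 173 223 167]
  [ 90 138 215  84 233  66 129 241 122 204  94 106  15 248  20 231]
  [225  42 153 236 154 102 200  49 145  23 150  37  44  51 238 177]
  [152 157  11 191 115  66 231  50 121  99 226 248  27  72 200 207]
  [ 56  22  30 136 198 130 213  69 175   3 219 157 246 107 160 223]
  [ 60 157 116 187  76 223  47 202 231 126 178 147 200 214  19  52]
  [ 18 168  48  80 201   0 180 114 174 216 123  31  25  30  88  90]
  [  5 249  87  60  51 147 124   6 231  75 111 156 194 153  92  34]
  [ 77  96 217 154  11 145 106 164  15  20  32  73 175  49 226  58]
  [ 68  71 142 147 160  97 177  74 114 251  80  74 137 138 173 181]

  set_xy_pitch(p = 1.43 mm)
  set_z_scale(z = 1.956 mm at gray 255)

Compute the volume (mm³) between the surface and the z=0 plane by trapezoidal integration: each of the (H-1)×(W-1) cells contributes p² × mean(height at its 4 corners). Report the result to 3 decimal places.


height_mm = gray/255 × 1.956; cell vol = 1.43² × mean(4 corners)
unit = 1.43² × 1.956 / (4×255) = 0.0039214 mm³ per gray-sum
row 0: Σ corner-gray over 15 cells = 5455  → 21.3912
row 1: Σ corner-gray over 15 cells = 7338  → 28.7752
row 2: Σ corner-gray over 15 cells = 8519  → 33.4064
row 3: Σ corner-gray over 15 cells = 7801  → 30.5908
row 4: Σ corner-gray over 15 cells = 7637  → 29.9477
row 5: Σ corner-gray over 15 cells = 7996  → 31.3555
row 6: Σ corner-gray over 15 cells = 8367  → 32.8103
row 7: Σ corner-gray over 15 cells = 7422  → 29.1046
row 8: Σ corner-gray over 15 cells = 6575  → 25.7832
row 9: Σ corner-gray over 15 cells = 6612  → 25.9283
row 10: Σ corner-gray over 15 cells = 7020  → 27.5282
Σ rows: total corner-gray = 80742  → 316.6214 mm³

316.621


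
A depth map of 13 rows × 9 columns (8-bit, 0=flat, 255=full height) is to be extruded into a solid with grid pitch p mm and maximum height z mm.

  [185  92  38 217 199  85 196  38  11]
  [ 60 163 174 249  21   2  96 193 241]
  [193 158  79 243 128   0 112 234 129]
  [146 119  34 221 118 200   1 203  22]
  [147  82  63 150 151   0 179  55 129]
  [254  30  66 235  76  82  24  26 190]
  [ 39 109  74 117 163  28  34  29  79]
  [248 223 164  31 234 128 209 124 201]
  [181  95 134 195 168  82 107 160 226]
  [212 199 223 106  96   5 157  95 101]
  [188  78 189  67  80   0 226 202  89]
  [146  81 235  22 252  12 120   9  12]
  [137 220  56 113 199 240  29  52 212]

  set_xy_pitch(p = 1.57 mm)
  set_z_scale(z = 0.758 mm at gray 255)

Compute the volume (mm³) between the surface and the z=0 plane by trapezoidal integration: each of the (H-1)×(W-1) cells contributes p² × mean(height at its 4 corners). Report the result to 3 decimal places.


85.497

height_mm = gray/255 × 0.758; cell vol = 1.57² × mean(4 corners)
unit = 1.57² × 0.758 / (4×255) = 0.00183176 mm³ per gray-sum
row 0: Σ corner-gray over 8 cells = 4023  → 7.3692
row 1: Σ corner-gray over 8 cells = 4327  → 7.9260
row 2: Σ corner-gray over 8 cells = 4190  → 7.6751
row 3: Σ corner-gray over 8 cells = 3596  → 6.5870
row 4: Σ corner-gray over 8 cells = 3158  → 5.7847
row 5: Σ corner-gray over 8 cells = 2748  → 5.0337
row 6: Σ corner-gray over 8 cells = 3901  → 7.1457
row 7: Σ corner-gray over 8 cells = 4964  → 9.0929
row 8: Σ corner-gray over 8 cells = 4364  → 7.9938
row 9: Σ corner-gray over 8 cells = 4036  → 7.3930
row 10: Σ corner-gray over 8 cells = 3581  → 6.5595
row 11: Σ corner-gray over 8 cells = 3787  → 6.9369
Σ rows: total corner-gray = 46675  → 85.4974 mm³
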